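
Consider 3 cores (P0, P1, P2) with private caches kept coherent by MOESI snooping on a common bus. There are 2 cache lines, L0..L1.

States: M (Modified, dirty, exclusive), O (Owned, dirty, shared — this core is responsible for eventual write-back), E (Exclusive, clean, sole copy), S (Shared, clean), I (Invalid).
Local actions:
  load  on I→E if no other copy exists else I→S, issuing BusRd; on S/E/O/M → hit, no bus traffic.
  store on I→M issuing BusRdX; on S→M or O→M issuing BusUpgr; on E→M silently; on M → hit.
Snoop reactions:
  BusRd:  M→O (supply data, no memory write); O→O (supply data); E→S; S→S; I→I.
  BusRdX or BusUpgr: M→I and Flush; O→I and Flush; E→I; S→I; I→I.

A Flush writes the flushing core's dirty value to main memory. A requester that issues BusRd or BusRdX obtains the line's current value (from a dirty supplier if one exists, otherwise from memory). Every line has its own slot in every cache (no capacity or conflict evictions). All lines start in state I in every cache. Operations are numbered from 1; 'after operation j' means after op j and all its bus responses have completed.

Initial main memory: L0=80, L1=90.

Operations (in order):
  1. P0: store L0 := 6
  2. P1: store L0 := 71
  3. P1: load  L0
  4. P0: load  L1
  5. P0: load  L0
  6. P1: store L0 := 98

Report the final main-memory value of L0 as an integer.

[1] P0: store L0 := 6 | P0:M(6), P1:I, P2:I | bus: BusRdX
[2] P1: store L0 := 71 | P0:I, P1:M(71), P2:I | bus: BusRdX,Flush
[3] P1: load  L0 | P0:I, P1:M(71), P2:I | bus: none
[4] P0: load  L1 | P0:E(90), P1:I, P2:I | bus: BusRd
[5] P0: load  L0 | P0:S(71), P1:O(71), P2:I | bus: BusRd
[6] P1: store L0 := 98 | P0:I, P1:M(98), P2:I | bus: BusUpgr

memory[L0] = 6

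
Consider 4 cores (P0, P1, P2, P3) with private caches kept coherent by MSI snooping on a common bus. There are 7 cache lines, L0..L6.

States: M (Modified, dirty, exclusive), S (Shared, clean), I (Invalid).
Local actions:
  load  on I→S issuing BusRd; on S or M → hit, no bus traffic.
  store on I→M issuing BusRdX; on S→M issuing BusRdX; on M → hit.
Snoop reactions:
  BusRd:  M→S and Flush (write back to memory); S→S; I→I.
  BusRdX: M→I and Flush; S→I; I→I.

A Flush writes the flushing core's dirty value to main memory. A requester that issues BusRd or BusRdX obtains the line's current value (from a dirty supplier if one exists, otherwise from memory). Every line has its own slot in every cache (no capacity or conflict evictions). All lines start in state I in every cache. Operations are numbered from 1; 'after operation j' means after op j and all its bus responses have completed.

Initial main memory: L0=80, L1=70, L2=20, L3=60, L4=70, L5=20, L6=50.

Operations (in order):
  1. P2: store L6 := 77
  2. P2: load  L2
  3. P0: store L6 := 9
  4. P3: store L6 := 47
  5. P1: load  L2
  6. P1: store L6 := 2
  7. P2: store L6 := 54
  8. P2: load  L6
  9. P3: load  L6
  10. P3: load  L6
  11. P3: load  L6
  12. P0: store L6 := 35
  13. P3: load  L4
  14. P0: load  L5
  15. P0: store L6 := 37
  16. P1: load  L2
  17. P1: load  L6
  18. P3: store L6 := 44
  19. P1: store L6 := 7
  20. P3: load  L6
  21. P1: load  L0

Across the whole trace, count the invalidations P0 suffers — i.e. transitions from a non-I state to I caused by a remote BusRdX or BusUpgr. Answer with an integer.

invalidations = 2

  op1 P2: store L6 := 77 → I/I/M/I on L6; bus BusRdX; mem=50
  op2 P2: load  L2 → I/I/S/I on L2; bus BusRd; mem=20
  op3 P0: store L6 := 9 → M/I/I/I on L6; bus BusRdX Flush; mem=77
  op4 P3: store L6 := 47 → I/I/I/M on L6; bus BusRdX Flush; mem=9
  op5 P1: load  L2 → I/S/S/I on L2; bus BusRd; mem=20
  op6 P1: store L6 := 2 → I/M/I/I on L6; bus BusRdX Flush; mem=47
  op7 P2: store L6 := 54 → I/I/M/I on L6; bus BusRdX Flush; mem=2
  op8 P2: load  L6 → I/I/M/I on L6; bus (none); mem=2
  op9 P3: load  L6 → I/I/S/S on L6; bus BusRd Flush; mem=54
  op10 P3: load  L6 → I/I/S/S on L6; bus (none); mem=54
  op11 P3: load  L6 → I/I/S/S on L6; bus (none); mem=54
  op12 P0: store L6 := 35 → M/I/I/I on L6; bus BusRdX; mem=54
  op13 P3: load  L4 → I/I/I/S on L4; bus BusRd; mem=70
  op14 P0: load  L5 → S/I/I/I on L5; bus BusRd; mem=20
  op15 P0: store L6 := 37 → M/I/I/I on L6; bus (none); mem=54
  op16 P1: load  L2 → I/S/S/I on L2; bus (none); mem=20
  op17 P1: load  L6 → S/S/I/I on L6; bus BusRd Flush; mem=37
  op18 P3: store L6 := 44 → I/I/I/M on L6; bus BusRdX; mem=37
  op19 P1: store L6 := 7 → I/M/I/I on L6; bus BusRdX Flush; mem=44
  op20 P3: load  L6 → I/S/I/S on L6; bus BusRd Flush; mem=7
  op21 P1: load  L0 → I/S/I/I on L0; bus BusRd; mem=80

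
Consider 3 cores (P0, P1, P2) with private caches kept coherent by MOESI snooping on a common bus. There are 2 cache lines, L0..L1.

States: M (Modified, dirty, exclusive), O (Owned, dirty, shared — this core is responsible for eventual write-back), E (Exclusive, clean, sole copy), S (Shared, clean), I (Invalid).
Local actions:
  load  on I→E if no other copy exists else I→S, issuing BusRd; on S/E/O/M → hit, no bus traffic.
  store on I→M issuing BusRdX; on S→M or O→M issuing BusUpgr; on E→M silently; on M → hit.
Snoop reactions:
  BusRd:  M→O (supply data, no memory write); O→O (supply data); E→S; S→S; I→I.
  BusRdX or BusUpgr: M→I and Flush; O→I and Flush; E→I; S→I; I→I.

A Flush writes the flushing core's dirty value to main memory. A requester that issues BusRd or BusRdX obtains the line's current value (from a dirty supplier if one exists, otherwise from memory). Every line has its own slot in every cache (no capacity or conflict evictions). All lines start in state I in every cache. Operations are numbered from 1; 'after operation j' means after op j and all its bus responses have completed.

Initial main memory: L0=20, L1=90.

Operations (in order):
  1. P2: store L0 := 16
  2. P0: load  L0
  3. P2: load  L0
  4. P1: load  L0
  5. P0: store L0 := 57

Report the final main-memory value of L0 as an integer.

[1] P2: store L0 := 16 | P0:I, P1:I, P2:M(16) | bus: BusRdX
[2] P0: load  L0 | P0:S(16), P1:I, P2:O(16) | bus: BusRd
[3] P2: load  L0 | P0:S(16), P1:I, P2:O(16) | bus: none
[4] P1: load  L0 | P0:S(16), P1:S(16), P2:O(16) | bus: BusRd
[5] P0: store L0 := 57 | P0:M(57), P1:I, P2:I | bus: BusUpgr,Flush

memory[L0] = 16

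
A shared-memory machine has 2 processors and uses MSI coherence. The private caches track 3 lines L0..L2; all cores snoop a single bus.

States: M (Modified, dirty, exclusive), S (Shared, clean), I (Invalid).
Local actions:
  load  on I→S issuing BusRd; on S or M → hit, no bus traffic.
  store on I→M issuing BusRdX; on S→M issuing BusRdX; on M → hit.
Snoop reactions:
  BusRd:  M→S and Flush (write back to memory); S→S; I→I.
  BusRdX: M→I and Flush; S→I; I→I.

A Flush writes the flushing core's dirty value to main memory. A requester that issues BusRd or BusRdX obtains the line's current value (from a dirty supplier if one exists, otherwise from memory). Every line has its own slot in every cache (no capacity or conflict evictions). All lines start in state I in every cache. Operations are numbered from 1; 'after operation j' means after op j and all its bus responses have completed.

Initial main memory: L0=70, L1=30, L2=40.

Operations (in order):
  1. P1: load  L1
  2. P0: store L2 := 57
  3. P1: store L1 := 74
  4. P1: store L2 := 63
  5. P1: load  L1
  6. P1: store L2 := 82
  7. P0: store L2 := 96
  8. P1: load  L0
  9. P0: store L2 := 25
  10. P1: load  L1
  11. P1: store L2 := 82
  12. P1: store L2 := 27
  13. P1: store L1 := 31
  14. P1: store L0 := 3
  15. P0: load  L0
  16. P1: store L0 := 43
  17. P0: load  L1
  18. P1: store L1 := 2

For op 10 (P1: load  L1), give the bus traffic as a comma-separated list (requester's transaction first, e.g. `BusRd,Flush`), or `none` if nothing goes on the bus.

bus = none

1. P1: load  L1  bus=[BusRd]  L1: P0=I P1=S  mem[L1]=30
2. P0: store L2 := 57  bus=[BusRdX]  L2: P0=M P1=I  mem[L2]=40
3. P1: store L1 := 74  bus=[BusRdX]  L1: P0=I P1=M  mem[L1]=30
4. P1: store L2 := 63  bus=[BusRdX,Flush]  L2: P0=I P1=M  mem[L2]=57
5. P1: load  L1  bus=[-]  L1: P0=I P1=M  mem[L1]=30
6. P1: store L2 := 82  bus=[-]  L2: P0=I P1=M  mem[L2]=57
7. P0: store L2 := 96  bus=[BusRdX,Flush]  L2: P0=M P1=I  mem[L2]=82
8. P1: load  L0  bus=[BusRd]  L0: P0=I P1=S  mem[L0]=70
9. P0: store L2 := 25  bus=[-]  L2: P0=M P1=I  mem[L2]=82
10. P1: load  L1  bus=[-]  L1: P0=I P1=M  mem[L1]=30
11. P1: store L2 := 82  bus=[BusRdX,Flush]  L2: P0=I P1=M  mem[L2]=25
12. P1: store L2 := 27  bus=[-]  L2: P0=I P1=M  mem[L2]=25
13. P1: store L1 := 31  bus=[-]  L1: P0=I P1=M  mem[L1]=30
14. P1: store L0 := 3  bus=[BusRdX]  L0: P0=I P1=M  mem[L0]=70
15. P0: load  L0  bus=[BusRd,Flush]  L0: P0=S P1=S  mem[L0]=3
16. P1: store L0 := 43  bus=[BusRdX]  L0: P0=I P1=M  mem[L0]=3
17. P0: load  L1  bus=[BusRd,Flush]  L1: P0=S P1=S  mem[L1]=31
18. P1: store L1 := 2  bus=[BusRdX]  L1: P0=I P1=M  mem[L1]=31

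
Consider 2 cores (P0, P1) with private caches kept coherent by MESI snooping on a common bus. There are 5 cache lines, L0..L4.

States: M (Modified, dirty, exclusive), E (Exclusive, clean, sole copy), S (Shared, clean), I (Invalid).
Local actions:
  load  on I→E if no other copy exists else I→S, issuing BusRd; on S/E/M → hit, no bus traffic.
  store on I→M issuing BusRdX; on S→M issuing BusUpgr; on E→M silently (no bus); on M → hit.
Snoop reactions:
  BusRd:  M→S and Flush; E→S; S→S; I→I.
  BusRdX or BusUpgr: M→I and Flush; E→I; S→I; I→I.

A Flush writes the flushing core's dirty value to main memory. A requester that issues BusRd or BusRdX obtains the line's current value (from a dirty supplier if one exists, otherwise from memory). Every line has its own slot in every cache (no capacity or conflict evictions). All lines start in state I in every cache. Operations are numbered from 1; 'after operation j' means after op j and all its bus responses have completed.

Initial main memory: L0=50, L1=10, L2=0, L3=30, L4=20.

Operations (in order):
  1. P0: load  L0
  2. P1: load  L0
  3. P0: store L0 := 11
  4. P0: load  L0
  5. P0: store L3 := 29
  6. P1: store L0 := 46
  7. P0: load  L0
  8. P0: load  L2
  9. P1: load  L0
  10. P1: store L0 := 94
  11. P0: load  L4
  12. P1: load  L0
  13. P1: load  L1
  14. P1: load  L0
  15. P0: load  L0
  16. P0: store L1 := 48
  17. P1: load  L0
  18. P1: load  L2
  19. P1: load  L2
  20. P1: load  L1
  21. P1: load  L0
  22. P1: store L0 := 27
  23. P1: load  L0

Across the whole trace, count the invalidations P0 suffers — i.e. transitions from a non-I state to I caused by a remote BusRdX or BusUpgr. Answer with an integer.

  op1 P0: load  L0 → E/I on L0; bus BusRd; mem=50
  op2 P1: load  L0 → S/S on L0; bus BusRd; mem=50
  op3 P0: store L0 := 11 → M/I on L0; bus BusUpgr; mem=50
  op4 P0: load  L0 → M/I on L0; bus (none); mem=50
  op5 P0: store L3 := 29 → M/I on L3; bus BusRdX; mem=30
  op6 P1: store L0 := 46 → I/M on L0; bus BusRdX Flush; mem=11
  op7 P0: load  L0 → S/S on L0; bus BusRd Flush; mem=46
  op8 P0: load  L2 → E/I on L2; bus BusRd; mem=0
  op9 P1: load  L0 → S/S on L0; bus (none); mem=46
  op10 P1: store L0 := 94 → I/M on L0; bus BusUpgr; mem=46
  op11 P0: load  L4 → E/I on L4; bus BusRd; mem=20
  op12 P1: load  L0 → I/M on L0; bus (none); mem=46
  op13 P1: load  L1 → I/E on L1; bus BusRd; mem=10
  op14 P1: load  L0 → I/M on L0; bus (none); mem=46
  op15 P0: load  L0 → S/S on L0; bus BusRd Flush; mem=94
  op16 P0: store L1 := 48 → M/I on L1; bus BusRdX; mem=10
  op17 P1: load  L0 → S/S on L0; bus (none); mem=94
  op18 P1: load  L2 → S/S on L2; bus BusRd; mem=0
  op19 P1: load  L2 → S/S on L2; bus (none); mem=0
  op20 P1: load  L1 → S/S on L1; bus BusRd Flush; mem=48
  op21 P1: load  L0 → S/S on L0; bus (none); mem=94
  op22 P1: store L0 := 27 → I/M on L0; bus BusUpgr; mem=94
  op23 P1: load  L0 → I/M on L0; bus (none); mem=94

invalidations = 3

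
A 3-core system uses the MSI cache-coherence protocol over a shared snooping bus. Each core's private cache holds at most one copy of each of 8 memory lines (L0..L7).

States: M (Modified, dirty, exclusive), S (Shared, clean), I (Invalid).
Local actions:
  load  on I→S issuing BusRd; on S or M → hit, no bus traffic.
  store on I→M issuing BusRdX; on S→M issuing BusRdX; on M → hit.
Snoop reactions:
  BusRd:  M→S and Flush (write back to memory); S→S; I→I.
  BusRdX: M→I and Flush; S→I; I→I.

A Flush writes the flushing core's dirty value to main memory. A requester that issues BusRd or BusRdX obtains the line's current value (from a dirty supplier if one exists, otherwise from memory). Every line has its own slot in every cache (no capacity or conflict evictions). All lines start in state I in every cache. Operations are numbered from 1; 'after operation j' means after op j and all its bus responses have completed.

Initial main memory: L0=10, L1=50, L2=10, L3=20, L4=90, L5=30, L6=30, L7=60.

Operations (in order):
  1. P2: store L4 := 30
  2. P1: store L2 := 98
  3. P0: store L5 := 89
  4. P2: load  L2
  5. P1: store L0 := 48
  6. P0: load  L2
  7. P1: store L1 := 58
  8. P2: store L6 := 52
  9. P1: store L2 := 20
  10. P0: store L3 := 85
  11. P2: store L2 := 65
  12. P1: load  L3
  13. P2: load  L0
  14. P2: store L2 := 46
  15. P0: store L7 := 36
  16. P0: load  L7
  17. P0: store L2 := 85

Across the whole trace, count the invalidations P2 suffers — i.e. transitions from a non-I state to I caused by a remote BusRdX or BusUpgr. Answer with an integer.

invalidations = 2

1. P2: store L4 := 30  bus=[BusRdX]  L4: P0=I P1=I P2=M  mem[L4]=90
2. P1: store L2 := 98  bus=[BusRdX]  L2: P0=I P1=M P2=I  mem[L2]=10
3. P0: store L5 := 89  bus=[BusRdX]  L5: P0=M P1=I P2=I  mem[L5]=30
4. P2: load  L2  bus=[BusRd,Flush]  L2: P0=I P1=S P2=S  mem[L2]=98
5. P1: store L0 := 48  bus=[BusRdX]  L0: P0=I P1=M P2=I  mem[L0]=10
6. P0: load  L2  bus=[BusRd]  L2: P0=S P1=S P2=S  mem[L2]=98
7. P1: store L1 := 58  bus=[BusRdX]  L1: P0=I P1=M P2=I  mem[L1]=50
8. P2: store L6 := 52  bus=[BusRdX]  L6: P0=I P1=I P2=M  mem[L6]=30
9. P1: store L2 := 20  bus=[BusRdX]  L2: P0=I P1=M P2=I  mem[L2]=98
10. P0: store L3 := 85  bus=[BusRdX]  L3: P0=M P1=I P2=I  mem[L3]=20
11. P2: store L2 := 65  bus=[BusRdX,Flush]  L2: P0=I P1=I P2=M  mem[L2]=20
12. P1: load  L3  bus=[BusRd,Flush]  L3: P0=S P1=S P2=I  mem[L3]=85
13. P2: load  L0  bus=[BusRd,Flush]  L0: P0=I P1=S P2=S  mem[L0]=48
14. P2: store L2 := 46  bus=[-]  L2: P0=I P1=I P2=M  mem[L2]=20
15. P0: store L7 := 36  bus=[BusRdX]  L7: P0=M P1=I P2=I  mem[L7]=60
16. P0: load  L7  bus=[-]  L7: P0=M P1=I P2=I  mem[L7]=60
17. P0: store L2 := 85  bus=[BusRdX,Flush]  L2: P0=M P1=I P2=I  mem[L2]=46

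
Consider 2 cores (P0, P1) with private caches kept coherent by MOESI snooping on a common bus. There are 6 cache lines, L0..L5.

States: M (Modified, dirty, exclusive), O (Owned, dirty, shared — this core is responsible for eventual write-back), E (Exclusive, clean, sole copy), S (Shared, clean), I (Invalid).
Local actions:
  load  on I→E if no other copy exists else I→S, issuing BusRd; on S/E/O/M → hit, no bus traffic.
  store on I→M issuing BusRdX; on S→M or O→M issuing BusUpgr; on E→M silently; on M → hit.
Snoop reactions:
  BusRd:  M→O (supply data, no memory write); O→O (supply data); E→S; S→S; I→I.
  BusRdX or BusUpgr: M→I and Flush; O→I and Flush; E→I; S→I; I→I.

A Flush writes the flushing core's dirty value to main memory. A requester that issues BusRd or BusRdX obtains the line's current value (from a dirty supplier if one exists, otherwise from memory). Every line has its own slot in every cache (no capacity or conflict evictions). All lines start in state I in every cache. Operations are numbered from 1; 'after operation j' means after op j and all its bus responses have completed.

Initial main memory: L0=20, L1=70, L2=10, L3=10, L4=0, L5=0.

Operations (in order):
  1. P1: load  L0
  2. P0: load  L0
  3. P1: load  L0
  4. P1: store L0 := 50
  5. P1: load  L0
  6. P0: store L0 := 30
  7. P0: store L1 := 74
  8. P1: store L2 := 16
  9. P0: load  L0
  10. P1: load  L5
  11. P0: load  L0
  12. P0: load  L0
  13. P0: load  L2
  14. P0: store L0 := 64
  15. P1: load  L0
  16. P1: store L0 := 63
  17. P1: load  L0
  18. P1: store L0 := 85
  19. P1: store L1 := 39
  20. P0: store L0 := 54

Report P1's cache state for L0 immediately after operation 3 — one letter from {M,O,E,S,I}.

1. P1: load  L0  bus=[BusRd]  L0: P0=I P1=E  mem[L0]=20
2. P0: load  L0  bus=[BusRd]  L0: P0=S P1=S  mem[L0]=20
3. P1: load  L0  bus=[-]  L0: P0=S P1=S  mem[L0]=20
4. P1: store L0 := 50  bus=[BusUpgr]  L0: P0=I P1=M  mem[L0]=20
5. P1: load  L0  bus=[-]  L0: P0=I P1=M  mem[L0]=20
6. P0: store L0 := 30  bus=[BusRdX,Flush]  L0: P0=M P1=I  mem[L0]=50
7. P0: store L1 := 74  bus=[BusRdX]  L1: P0=M P1=I  mem[L1]=70
8. P1: store L2 := 16  bus=[BusRdX]  L2: P0=I P1=M  mem[L2]=10
9. P0: load  L0  bus=[-]  L0: P0=M P1=I  mem[L0]=50
10. P1: load  L5  bus=[BusRd]  L5: P0=I P1=E  mem[L5]=0
11. P0: load  L0  bus=[-]  L0: P0=M P1=I  mem[L0]=50
12. P0: load  L0  bus=[-]  L0: P0=M P1=I  mem[L0]=50
13. P0: load  L2  bus=[BusRd]  L2: P0=S P1=O  mem[L2]=10
14. P0: store L0 := 64  bus=[-]  L0: P0=M P1=I  mem[L0]=50
15. P1: load  L0  bus=[BusRd]  L0: P0=O P1=S  mem[L0]=50
16. P1: store L0 := 63  bus=[BusUpgr,Flush]  L0: P0=I P1=M  mem[L0]=64
17. P1: load  L0  bus=[-]  L0: P0=I P1=M  mem[L0]=64
18. P1: store L0 := 85  bus=[-]  L0: P0=I P1=M  mem[L0]=64
19. P1: store L1 := 39  bus=[BusRdX,Flush]  L1: P0=I P1=M  mem[L1]=74
20. P0: store L0 := 54  bus=[BusRdX,Flush]  L0: P0=M P1=I  mem[L0]=85

state = S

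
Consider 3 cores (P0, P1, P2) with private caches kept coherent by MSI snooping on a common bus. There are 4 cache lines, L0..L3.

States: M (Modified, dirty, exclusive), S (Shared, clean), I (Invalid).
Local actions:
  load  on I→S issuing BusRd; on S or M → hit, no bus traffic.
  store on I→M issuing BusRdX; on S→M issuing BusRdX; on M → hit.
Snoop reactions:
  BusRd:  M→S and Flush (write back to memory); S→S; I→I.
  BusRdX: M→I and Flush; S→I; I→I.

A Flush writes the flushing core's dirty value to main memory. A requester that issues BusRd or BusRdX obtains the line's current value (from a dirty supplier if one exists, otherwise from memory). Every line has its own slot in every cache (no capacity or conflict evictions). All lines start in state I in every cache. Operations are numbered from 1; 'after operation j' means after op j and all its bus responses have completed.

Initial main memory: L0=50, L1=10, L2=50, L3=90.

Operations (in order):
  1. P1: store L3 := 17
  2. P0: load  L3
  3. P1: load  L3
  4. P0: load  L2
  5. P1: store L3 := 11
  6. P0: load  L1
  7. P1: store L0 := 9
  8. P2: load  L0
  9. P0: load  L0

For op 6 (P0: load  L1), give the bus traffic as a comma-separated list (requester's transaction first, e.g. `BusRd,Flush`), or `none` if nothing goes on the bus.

bus = BusRd

[1] P1: store L3 := 17 | P0:I, P1:M(17), P2:I | bus: BusRdX
[2] P0: load  L3 | P0:S(17), P1:S(17), P2:I | bus: BusRd,Flush
[3] P1: load  L3 | P0:S(17), P1:S(17), P2:I | bus: none
[4] P0: load  L2 | P0:S(50), P1:I, P2:I | bus: BusRd
[5] P1: store L3 := 11 | P0:I, P1:M(11), P2:I | bus: BusRdX
[6] P0: load  L1 | P0:S(10), P1:I, P2:I | bus: BusRd
[7] P1: store L0 := 9 | P0:I, P1:M(9), P2:I | bus: BusRdX
[8] P2: load  L0 | P0:I, P1:S(9), P2:S(9) | bus: BusRd,Flush
[9] P0: load  L0 | P0:S(9), P1:S(9), P2:S(9) | bus: BusRd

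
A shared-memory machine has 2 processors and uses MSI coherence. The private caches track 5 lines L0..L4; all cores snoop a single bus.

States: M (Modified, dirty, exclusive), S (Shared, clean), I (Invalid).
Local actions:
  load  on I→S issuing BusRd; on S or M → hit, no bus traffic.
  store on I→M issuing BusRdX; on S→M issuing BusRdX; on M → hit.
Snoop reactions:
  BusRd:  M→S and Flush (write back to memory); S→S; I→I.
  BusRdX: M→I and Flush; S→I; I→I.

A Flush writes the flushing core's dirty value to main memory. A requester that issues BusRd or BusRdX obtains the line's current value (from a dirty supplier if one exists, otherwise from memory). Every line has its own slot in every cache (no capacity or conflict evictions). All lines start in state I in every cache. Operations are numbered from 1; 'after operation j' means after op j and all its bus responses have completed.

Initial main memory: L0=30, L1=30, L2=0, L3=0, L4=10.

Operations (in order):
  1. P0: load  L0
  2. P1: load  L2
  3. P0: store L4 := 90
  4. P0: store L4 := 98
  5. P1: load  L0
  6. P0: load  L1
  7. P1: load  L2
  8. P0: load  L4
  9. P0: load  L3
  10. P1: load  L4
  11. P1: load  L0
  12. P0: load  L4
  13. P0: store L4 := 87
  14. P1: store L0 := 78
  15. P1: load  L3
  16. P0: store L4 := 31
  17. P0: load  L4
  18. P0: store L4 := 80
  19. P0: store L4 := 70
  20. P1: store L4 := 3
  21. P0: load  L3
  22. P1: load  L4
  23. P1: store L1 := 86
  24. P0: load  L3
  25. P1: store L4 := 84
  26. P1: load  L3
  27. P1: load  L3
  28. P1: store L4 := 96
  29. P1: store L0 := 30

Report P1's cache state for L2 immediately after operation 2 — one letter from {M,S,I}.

state = S

1. P0: load  L0  bus=[BusRd]  L0: P0=S P1=I  mem[L0]=30
2. P1: load  L2  bus=[BusRd]  L2: P0=I P1=S  mem[L2]=0
3. P0: store L4 := 90  bus=[BusRdX]  L4: P0=M P1=I  mem[L4]=10
4. P0: store L4 := 98  bus=[-]  L4: P0=M P1=I  mem[L4]=10
5. P1: load  L0  bus=[BusRd]  L0: P0=S P1=S  mem[L0]=30
6. P0: load  L1  bus=[BusRd]  L1: P0=S P1=I  mem[L1]=30
7. P1: load  L2  bus=[-]  L2: P0=I P1=S  mem[L2]=0
8. P0: load  L4  bus=[-]  L4: P0=M P1=I  mem[L4]=10
9. P0: load  L3  bus=[BusRd]  L3: P0=S P1=I  mem[L3]=0
10. P1: load  L4  bus=[BusRd,Flush]  L4: P0=S P1=S  mem[L4]=98
11. P1: load  L0  bus=[-]  L0: P0=S P1=S  mem[L0]=30
12. P0: load  L4  bus=[-]  L4: P0=S P1=S  mem[L4]=98
13. P0: store L4 := 87  bus=[BusRdX]  L4: P0=M P1=I  mem[L4]=98
14. P1: store L0 := 78  bus=[BusRdX]  L0: P0=I P1=M  mem[L0]=30
15. P1: load  L3  bus=[BusRd]  L3: P0=S P1=S  mem[L3]=0
16. P0: store L4 := 31  bus=[-]  L4: P0=M P1=I  mem[L4]=98
17. P0: load  L4  bus=[-]  L4: P0=M P1=I  mem[L4]=98
18. P0: store L4 := 80  bus=[-]  L4: P0=M P1=I  mem[L4]=98
19. P0: store L4 := 70  bus=[-]  L4: P0=M P1=I  mem[L4]=98
20. P1: store L4 := 3  bus=[BusRdX,Flush]  L4: P0=I P1=M  mem[L4]=70
21. P0: load  L3  bus=[-]  L3: P0=S P1=S  mem[L3]=0
22. P1: load  L4  bus=[-]  L4: P0=I P1=M  mem[L4]=70
23. P1: store L1 := 86  bus=[BusRdX]  L1: P0=I P1=M  mem[L1]=30
24. P0: load  L3  bus=[-]  L3: P0=S P1=S  mem[L3]=0
25. P1: store L4 := 84  bus=[-]  L4: P0=I P1=M  mem[L4]=70
26. P1: load  L3  bus=[-]  L3: P0=S P1=S  mem[L3]=0
27. P1: load  L3  bus=[-]  L3: P0=S P1=S  mem[L3]=0
28. P1: store L4 := 96  bus=[-]  L4: P0=I P1=M  mem[L4]=70
29. P1: store L0 := 30  bus=[-]  L0: P0=I P1=M  mem[L0]=30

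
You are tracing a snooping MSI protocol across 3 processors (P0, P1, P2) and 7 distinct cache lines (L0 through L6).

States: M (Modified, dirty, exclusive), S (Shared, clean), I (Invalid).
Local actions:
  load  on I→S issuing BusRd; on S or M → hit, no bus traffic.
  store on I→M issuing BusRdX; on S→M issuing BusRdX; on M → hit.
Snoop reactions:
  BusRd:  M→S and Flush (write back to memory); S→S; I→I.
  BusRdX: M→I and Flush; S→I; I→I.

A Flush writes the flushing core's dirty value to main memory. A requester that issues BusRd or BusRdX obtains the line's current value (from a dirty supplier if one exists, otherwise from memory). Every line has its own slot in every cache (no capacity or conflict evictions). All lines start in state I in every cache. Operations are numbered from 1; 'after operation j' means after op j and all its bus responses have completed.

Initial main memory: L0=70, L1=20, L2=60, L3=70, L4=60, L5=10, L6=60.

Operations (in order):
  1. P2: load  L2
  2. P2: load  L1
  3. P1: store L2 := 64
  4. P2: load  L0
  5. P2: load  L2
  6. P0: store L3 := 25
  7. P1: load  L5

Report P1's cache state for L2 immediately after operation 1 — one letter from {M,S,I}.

state = I

step 1: P2: load  L2  ⟶  IIS  (L2)  txn=BusRd  M[L2]=60
step 2: P2: load  L1  ⟶  IIS  (L1)  txn=BusRd  M[L1]=20
step 3: P1: store L2 := 64  ⟶  IMI  (L2)  txn=BusRdX  M[L2]=60
step 4: P2: load  L0  ⟶  IIS  (L0)  txn=BusRd  M[L0]=70
step 5: P2: load  L2  ⟶  ISS  (L2)  txn=BusRd+Flush  M[L2]=64
step 6: P0: store L3 := 25  ⟶  MII  (L3)  txn=BusRdX  M[L3]=70
step 7: P1: load  L5  ⟶  ISI  (L5)  txn=BusRd  M[L5]=10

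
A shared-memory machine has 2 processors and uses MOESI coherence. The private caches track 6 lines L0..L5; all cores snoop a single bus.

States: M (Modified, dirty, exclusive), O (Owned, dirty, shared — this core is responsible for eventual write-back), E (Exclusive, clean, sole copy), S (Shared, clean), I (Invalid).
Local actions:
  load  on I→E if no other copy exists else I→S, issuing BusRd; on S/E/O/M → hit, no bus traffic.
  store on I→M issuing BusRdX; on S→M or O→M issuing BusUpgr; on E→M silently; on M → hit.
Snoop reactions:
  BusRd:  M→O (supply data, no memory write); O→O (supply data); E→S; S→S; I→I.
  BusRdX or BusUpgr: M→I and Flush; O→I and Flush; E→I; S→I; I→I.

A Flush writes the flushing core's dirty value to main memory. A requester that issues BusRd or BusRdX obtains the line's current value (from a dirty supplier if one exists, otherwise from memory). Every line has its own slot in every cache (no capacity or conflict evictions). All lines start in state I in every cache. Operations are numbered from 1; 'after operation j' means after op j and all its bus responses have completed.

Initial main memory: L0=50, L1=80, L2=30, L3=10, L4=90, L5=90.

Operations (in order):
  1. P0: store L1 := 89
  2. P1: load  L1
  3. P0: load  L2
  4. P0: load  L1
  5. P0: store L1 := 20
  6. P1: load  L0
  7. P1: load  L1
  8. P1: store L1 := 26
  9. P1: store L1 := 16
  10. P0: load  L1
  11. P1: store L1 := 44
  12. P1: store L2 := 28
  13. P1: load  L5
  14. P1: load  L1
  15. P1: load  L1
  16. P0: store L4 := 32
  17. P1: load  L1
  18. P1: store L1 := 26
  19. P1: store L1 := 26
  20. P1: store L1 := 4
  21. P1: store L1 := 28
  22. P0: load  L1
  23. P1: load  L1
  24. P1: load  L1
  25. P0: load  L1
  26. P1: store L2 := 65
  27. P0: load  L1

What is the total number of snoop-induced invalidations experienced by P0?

1. P0: store L1 := 89  bus=[BusRdX]  L1: P0=M P1=I  mem[L1]=80
2. P1: load  L1  bus=[BusRd]  L1: P0=O P1=S  mem[L1]=80
3. P0: load  L2  bus=[BusRd]  L2: P0=E P1=I  mem[L2]=30
4. P0: load  L1  bus=[-]  L1: P0=O P1=S  mem[L1]=80
5. P0: store L1 := 20  bus=[BusUpgr]  L1: P0=M P1=I  mem[L1]=80
6. P1: load  L0  bus=[BusRd]  L0: P0=I P1=E  mem[L0]=50
7. P1: load  L1  bus=[BusRd]  L1: P0=O P1=S  mem[L1]=80
8. P1: store L1 := 26  bus=[BusUpgr,Flush]  L1: P0=I P1=M  mem[L1]=20
9. P1: store L1 := 16  bus=[-]  L1: P0=I P1=M  mem[L1]=20
10. P0: load  L1  bus=[BusRd]  L1: P0=S P1=O  mem[L1]=20
11. P1: store L1 := 44  bus=[BusUpgr]  L1: P0=I P1=M  mem[L1]=20
12. P1: store L2 := 28  bus=[BusRdX]  L2: P0=I P1=M  mem[L2]=30
13. P1: load  L5  bus=[BusRd]  L5: P0=I P1=E  mem[L5]=90
14. P1: load  L1  bus=[-]  L1: P0=I P1=M  mem[L1]=20
15. P1: load  L1  bus=[-]  L1: P0=I P1=M  mem[L1]=20
16. P0: store L4 := 32  bus=[BusRdX]  L4: P0=M P1=I  mem[L4]=90
17. P1: load  L1  bus=[-]  L1: P0=I P1=M  mem[L1]=20
18. P1: store L1 := 26  bus=[-]  L1: P0=I P1=M  mem[L1]=20
19. P1: store L1 := 26  bus=[-]  L1: P0=I P1=M  mem[L1]=20
20. P1: store L1 := 4  bus=[-]  L1: P0=I P1=M  mem[L1]=20
21. P1: store L1 := 28  bus=[-]  L1: P0=I P1=M  mem[L1]=20
22. P0: load  L1  bus=[BusRd]  L1: P0=S P1=O  mem[L1]=20
23. P1: load  L1  bus=[-]  L1: P0=S P1=O  mem[L1]=20
24. P1: load  L1  bus=[-]  L1: P0=S P1=O  mem[L1]=20
25. P0: load  L1  bus=[-]  L1: P0=S P1=O  mem[L1]=20
26. P1: store L2 := 65  bus=[-]  L2: P0=I P1=M  mem[L2]=30
27. P0: load  L1  bus=[-]  L1: P0=S P1=O  mem[L1]=20

invalidations = 3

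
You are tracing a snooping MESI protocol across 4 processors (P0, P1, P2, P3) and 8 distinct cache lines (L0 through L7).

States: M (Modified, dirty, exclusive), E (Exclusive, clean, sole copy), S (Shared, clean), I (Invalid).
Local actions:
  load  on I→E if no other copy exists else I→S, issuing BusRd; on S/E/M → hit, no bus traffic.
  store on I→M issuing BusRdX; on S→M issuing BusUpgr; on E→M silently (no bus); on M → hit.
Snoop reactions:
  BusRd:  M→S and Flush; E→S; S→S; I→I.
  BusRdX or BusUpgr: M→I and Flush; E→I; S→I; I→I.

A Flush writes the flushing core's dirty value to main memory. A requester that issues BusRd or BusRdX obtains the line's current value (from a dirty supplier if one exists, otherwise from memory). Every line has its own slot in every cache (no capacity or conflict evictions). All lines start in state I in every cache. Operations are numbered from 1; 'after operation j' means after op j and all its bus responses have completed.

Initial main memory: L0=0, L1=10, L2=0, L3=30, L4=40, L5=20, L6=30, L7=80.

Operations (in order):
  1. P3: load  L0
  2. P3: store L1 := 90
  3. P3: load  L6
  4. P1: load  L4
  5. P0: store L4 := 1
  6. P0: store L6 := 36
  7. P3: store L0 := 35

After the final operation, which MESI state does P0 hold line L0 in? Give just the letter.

[1] P3: load  L0 | P0:I, P1:I, P2:I, P3:E(0) | bus: BusRd
[2] P3: store L1 := 90 | P0:I, P1:I, P2:I, P3:M(90) | bus: BusRdX
[3] P3: load  L6 | P0:I, P1:I, P2:I, P3:E(30) | bus: BusRd
[4] P1: load  L4 | P0:I, P1:E(40), P2:I, P3:I | bus: BusRd
[5] P0: store L4 := 1 | P0:M(1), P1:I, P2:I, P3:I | bus: BusRdX
[6] P0: store L6 := 36 | P0:M(36), P1:I, P2:I, P3:I | bus: BusRdX
[7] P3: store L0 := 35 | P0:I, P1:I, P2:I, P3:M(35) | bus: none

state = I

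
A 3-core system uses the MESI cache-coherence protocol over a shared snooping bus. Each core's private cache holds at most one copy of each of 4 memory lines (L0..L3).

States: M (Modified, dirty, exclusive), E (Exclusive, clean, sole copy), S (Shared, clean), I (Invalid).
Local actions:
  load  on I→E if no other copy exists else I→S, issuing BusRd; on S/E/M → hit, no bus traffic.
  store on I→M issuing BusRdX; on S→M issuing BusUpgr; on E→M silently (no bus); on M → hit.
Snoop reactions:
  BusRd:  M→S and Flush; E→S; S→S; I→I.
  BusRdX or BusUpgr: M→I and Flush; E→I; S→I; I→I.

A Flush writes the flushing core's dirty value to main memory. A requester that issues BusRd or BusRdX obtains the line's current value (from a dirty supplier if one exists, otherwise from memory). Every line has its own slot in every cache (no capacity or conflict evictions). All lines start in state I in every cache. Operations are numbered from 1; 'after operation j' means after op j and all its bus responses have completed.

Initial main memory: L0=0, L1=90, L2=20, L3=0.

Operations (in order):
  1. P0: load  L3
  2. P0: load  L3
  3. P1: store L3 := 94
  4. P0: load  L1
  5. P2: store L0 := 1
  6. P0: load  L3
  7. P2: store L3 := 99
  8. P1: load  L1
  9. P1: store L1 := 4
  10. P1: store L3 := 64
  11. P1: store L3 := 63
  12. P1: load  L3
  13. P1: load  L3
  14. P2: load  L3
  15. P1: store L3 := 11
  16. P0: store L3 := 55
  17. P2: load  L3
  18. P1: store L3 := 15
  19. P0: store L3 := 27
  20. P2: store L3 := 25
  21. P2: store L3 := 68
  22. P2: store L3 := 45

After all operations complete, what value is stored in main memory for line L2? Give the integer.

memory[L2] = 20

1. P0: load  L3  bus=[BusRd]  L3: P0=E P1=I P2=I  mem[L3]=0
2. P0: load  L3  bus=[-]  L3: P0=E P1=I P2=I  mem[L3]=0
3. P1: store L3 := 94  bus=[BusRdX]  L3: P0=I P1=M P2=I  mem[L3]=0
4. P0: load  L1  bus=[BusRd]  L1: P0=E P1=I P2=I  mem[L1]=90
5. P2: store L0 := 1  bus=[BusRdX]  L0: P0=I P1=I P2=M  mem[L0]=0
6. P0: load  L3  bus=[BusRd,Flush]  L3: P0=S P1=S P2=I  mem[L3]=94
7. P2: store L3 := 99  bus=[BusRdX]  L3: P0=I P1=I P2=M  mem[L3]=94
8. P1: load  L1  bus=[BusRd]  L1: P0=S P1=S P2=I  mem[L1]=90
9. P1: store L1 := 4  bus=[BusUpgr]  L1: P0=I P1=M P2=I  mem[L1]=90
10. P1: store L3 := 64  bus=[BusRdX,Flush]  L3: P0=I P1=M P2=I  mem[L3]=99
11. P1: store L3 := 63  bus=[-]  L3: P0=I P1=M P2=I  mem[L3]=99
12. P1: load  L3  bus=[-]  L3: P0=I P1=M P2=I  mem[L3]=99
13. P1: load  L3  bus=[-]  L3: P0=I P1=M P2=I  mem[L3]=99
14. P2: load  L3  bus=[BusRd,Flush]  L3: P0=I P1=S P2=S  mem[L3]=63
15. P1: store L3 := 11  bus=[BusUpgr]  L3: P0=I P1=M P2=I  mem[L3]=63
16. P0: store L3 := 55  bus=[BusRdX,Flush]  L3: P0=M P1=I P2=I  mem[L3]=11
17. P2: load  L3  bus=[BusRd,Flush]  L3: P0=S P1=I P2=S  mem[L3]=55
18. P1: store L3 := 15  bus=[BusRdX]  L3: P0=I P1=M P2=I  mem[L3]=55
19. P0: store L3 := 27  bus=[BusRdX,Flush]  L3: P0=M P1=I P2=I  mem[L3]=15
20. P2: store L3 := 25  bus=[BusRdX,Flush]  L3: P0=I P1=I P2=M  mem[L3]=27
21. P2: store L3 := 68  bus=[-]  L3: P0=I P1=I P2=M  mem[L3]=27
22. P2: store L3 := 45  bus=[-]  L3: P0=I P1=I P2=M  mem[L3]=27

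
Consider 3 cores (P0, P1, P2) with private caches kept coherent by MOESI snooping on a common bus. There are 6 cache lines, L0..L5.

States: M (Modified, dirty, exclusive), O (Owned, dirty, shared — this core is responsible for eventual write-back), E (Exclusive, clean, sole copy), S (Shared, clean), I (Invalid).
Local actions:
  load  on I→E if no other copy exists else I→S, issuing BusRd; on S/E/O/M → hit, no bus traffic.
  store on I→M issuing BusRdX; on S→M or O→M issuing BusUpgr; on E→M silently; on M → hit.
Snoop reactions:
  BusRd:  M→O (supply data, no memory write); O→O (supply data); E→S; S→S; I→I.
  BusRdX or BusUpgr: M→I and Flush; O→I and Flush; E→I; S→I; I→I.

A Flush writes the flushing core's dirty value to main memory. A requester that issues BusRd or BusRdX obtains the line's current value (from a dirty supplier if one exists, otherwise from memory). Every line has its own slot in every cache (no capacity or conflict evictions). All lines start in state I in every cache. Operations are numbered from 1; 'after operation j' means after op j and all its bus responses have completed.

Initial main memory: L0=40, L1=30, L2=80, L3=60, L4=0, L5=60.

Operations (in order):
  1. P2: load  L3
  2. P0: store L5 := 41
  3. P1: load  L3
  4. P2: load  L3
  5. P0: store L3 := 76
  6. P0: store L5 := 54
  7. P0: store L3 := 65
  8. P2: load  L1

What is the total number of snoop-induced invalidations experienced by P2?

invalidations = 1

step 1: P2: load  L3  ⟶  IIE  (L3)  txn=BusRd  M[L3]=60
step 2: P0: store L5 := 41  ⟶  MII  (L5)  txn=BusRdX  M[L5]=60
step 3: P1: load  L3  ⟶  ISS  (L3)  txn=BusRd  M[L3]=60
step 4: P2: load  L3  ⟶  ISS  (L3)  txn=∅  M[L3]=60
step 5: P0: store L3 := 76  ⟶  MII  (L3)  txn=BusRdX  M[L3]=60
step 6: P0: store L5 := 54  ⟶  MII  (L5)  txn=∅  M[L5]=60
step 7: P0: store L3 := 65  ⟶  MII  (L3)  txn=∅  M[L3]=60
step 8: P2: load  L1  ⟶  IIE  (L1)  txn=BusRd  M[L1]=30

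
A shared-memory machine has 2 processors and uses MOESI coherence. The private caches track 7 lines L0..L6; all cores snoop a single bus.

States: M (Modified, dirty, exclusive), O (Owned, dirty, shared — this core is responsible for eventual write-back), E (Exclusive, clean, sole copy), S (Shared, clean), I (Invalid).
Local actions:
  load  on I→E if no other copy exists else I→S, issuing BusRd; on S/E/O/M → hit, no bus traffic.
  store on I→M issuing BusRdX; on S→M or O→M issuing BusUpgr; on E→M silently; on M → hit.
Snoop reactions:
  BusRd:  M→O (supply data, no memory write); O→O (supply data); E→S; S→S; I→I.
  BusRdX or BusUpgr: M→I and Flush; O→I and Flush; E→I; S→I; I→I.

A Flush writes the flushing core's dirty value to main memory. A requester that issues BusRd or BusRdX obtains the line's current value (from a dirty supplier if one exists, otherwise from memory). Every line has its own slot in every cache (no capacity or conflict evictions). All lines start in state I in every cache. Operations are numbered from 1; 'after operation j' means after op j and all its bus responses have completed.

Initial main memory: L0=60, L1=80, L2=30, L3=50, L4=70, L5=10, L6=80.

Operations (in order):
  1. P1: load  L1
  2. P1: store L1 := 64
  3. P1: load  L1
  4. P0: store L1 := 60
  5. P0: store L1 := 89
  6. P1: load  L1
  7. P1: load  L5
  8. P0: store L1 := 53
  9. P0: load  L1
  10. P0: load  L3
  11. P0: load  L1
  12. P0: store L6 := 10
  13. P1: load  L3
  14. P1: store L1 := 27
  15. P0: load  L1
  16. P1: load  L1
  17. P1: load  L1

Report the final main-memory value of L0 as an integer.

  op1 P1: load  L1 → I/E on L1; bus BusRd; mem=80
  op2 P1: store L1 := 64 → I/M on L1; bus (none); mem=80
  op3 P1: load  L1 → I/M on L1; bus (none); mem=80
  op4 P0: store L1 := 60 → M/I on L1; bus BusRdX Flush; mem=64
  op5 P0: store L1 := 89 → M/I on L1; bus (none); mem=64
  op6 P1: load  L1 → O/S on L1; bus BusRd; mem=64
  op7 P1: load  L5 → I/E on L5; bus BusRd; mem=10
  op8 P0: store L1 := 53 → M/I on L1; bus BusUpgr; mem=64
  op9 P0: load  L1 → M/I on L1; bus (none); mem=64
  op10 P0: load  L3 → E/I on L3; bus BusRd; mem=50
  op11 P0: load  L1 → M/I on L1; bus (none); mem=64
  op12 P0: store L6 := 10 → M/I on L6; bus BusRdX; mem=80
  op13 P1: load  L3 → S/S on L3; bus BusRd; mem=50
  op14 P1: store L1 := 27 → I/M on L1; bus BusRdX Flush; mem=53
  op15 P0: load  L1 → S/O on L1; bus BusRd; mem=53
  op16 P1: load  L1 → S/O on L1; bus (none); mem=53
  op17 P1: load  L1 → S/O on L1; bus (none); mem=53

memory[L0] = 60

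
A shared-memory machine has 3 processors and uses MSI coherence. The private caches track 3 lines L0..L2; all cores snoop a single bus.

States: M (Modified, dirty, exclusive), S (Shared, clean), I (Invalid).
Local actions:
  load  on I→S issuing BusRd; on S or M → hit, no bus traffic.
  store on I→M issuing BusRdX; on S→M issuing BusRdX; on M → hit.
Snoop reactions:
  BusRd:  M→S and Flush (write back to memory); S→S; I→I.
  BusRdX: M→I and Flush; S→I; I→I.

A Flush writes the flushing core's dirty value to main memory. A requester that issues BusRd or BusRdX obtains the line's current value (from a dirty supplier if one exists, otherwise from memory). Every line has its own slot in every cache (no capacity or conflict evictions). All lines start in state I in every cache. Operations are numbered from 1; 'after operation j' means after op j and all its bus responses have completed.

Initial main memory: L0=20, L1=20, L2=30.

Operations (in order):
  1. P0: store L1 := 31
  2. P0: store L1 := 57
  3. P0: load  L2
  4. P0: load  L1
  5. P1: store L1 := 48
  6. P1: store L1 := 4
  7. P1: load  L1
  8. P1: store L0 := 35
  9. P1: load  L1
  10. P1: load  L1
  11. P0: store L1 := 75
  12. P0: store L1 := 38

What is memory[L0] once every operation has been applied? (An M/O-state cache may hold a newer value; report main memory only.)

memory[L0] = 20

[1] P0: store L1 := 31 | P0:M(31), P1:I, P2:I | bus: BusRdX
[2] P0: store L1 := 57 | P0:M(57), P1:I, P2:I | bus: none
[3] P0: load  L2 | P0:S(30), P1:I, P2:I | bus: BusRd
[4] P0: load  L1 | P0:M(57), P1:I, P2:I | bus: none
[5] P1: store L1 := 48 | P0:I, P1:M(48), P2:I | bus: BusRdX,Flush
[6] P1: store L1 := 4 | P0:I, P1:M(4), P2:I | bus: none
[7] P1: load  L1 | P0:I, P1:M(4), P2:I | bus: none
[8] P1: store L0 := 35 | P0:I, P1:M(35), P2:I | bus: BusRdX
[9] P1: load  L1 | P0:I, P1:M(4), P2:I | bus: none
[10] P1: load  L1 | P0:I, P1:M(4), P2:I | bus: none
[11] P0: store L1 := 75 | P0:M(75), P1:I, P2:I | bus: BusRdX,Flush
[12] P0: store L1 := 38 | P0:M(38), P1:I, P2:I | bus: none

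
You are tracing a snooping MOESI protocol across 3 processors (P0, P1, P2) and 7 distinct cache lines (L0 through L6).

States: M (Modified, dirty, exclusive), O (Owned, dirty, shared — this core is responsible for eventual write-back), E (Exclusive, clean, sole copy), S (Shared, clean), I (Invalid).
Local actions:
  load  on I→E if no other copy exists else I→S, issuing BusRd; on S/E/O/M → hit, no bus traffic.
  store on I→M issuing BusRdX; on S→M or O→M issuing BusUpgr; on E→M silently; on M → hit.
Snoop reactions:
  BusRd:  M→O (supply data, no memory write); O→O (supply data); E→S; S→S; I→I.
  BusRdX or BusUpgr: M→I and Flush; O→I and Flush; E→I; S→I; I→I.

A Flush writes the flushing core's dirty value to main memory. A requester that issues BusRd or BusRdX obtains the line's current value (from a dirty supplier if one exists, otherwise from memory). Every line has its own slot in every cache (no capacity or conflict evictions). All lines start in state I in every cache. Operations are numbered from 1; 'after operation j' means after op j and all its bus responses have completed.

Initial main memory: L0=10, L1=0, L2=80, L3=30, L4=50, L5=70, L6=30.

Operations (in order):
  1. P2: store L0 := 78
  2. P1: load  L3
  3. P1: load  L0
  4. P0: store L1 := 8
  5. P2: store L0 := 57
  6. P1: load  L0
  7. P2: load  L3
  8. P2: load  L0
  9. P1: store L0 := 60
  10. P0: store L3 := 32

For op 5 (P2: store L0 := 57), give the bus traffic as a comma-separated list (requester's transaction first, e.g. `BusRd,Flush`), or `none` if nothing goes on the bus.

1. P2: store L0 := 78  bus=[BusRdX]  L0: P0=I P1=I P2=M  mem[L0]=10
2. P1: load  L3  bus=[BusRd]  L3: P0=I P1=E P2=I  mem[L3]=30
3. P1: load  L0  bus=[BusRd]  L0: P0=I P1=S P2=O  mem[L0]=10
4. P0: store L1 := 8  bus=[BusRdX]  L1: P0=M P1=I P2=I  mem[L1]=0
5. P2: store L0 := 57  bus=[BusUpgr]  L0: P0=I P1=I P2=M  mem[L0]=10
6. P1: load  L0  bus=[BusRd]  L0: P0=I P1=S P2=O  mem[L0]=10
7. P2: load  L3  bus=[BusRd]  L3: P0=I P1=S P2=S  mem[L3]=30
8. P2: load  L0  bus=[-]  L0: P0=I P1=S P2=O  mem[L0]=10
9. P1: store L0 := 60  bus=[BusUpgr,Flush]  L0: P0=I P1=M P2=I  mem[L0]=57
10. P0: store L3 := 32  bus=[BusRdX]  L3: P0=M P1=I P2=I  mem[L3]=30

bus = BusUpgr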